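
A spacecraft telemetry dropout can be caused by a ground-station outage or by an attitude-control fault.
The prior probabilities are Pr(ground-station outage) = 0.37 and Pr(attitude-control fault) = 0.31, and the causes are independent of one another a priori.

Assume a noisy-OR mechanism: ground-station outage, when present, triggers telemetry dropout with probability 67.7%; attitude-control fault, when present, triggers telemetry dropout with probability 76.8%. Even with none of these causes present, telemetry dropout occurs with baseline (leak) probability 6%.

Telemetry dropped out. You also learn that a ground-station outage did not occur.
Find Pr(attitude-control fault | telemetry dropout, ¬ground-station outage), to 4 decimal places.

Pr(attitude-control fault | telemetry dropout, ¬ground-station outage) ≈ 0.8541

Under noisy-OR, P(telemetry dropout | causes) = 1 − (1−0.06)·∏(1−qᵢ) over the active causes.
Sum P(telemetry dropout|·) weighted by the priors over both values of attitude-control fault:
  P(telemetry dropout | ¬ground-station outage) = 0.06×0.69 + 0.78192×0.31
        = 0.041400 + 0.242395 = 0.283795
The terms with attitude-control fault present sum to 0.242395, so
  P(attitude-control fault | telemetry dropout, ¬ground-station outage) = 0.242395 / 0.283795 ≈ 0.8541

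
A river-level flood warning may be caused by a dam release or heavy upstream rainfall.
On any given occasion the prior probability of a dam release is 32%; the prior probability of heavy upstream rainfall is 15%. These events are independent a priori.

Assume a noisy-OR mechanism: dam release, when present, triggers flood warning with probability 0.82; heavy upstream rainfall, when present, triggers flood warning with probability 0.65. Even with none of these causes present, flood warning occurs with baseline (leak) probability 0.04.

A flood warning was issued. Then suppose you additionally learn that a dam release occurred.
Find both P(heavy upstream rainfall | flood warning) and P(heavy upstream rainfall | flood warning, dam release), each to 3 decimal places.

Under noisy-OR, P(flood warning | causes) = 1 − (1−0.04)·∏(1−qᵢ) over the active causes.
By total probability over the 4 (dam release, heavy upstream rainfall) configurations:
  P(flood warning) = 0.04×0.68×0.85 + 0.664×0.68×0.15 + 0.8272×0.32×0.85 + 0.93952×0.32×0.15
        = 0.023120 + 0.067728 + 0.224998 + 0.045097 = 0.360943
Keeping only the heavy upstream rainfall-present terms gives 0.112825, so
  P(heavy upstream rainfall | flood warning) = 0.112825 / 0.360943 ≈ 0.313

Now also conditioning on dam release=true:
Sum P(flood warning|·) weighted by the priors over both values of heavy upstream rainfall:
  P(flood warning | dam release) = 0.8272*0.85 + 0.93952*0.15
        = 0.703120 + 0.140928 = 0.844048
The terms with heavy upstream rainfall present sum to 0.140928, so
  P(heavy upstream rainfall | flood warning, dam release) = 0.140928 / 0.844048 ≈ 0.167
— dam release explains away the evidence for heavy upstream rainfall.

P(heavy upstream rainfall | flood warning) ≈ 0.313; P(heavy upstream rainfall | flood warning, dam release) ≈ 0.167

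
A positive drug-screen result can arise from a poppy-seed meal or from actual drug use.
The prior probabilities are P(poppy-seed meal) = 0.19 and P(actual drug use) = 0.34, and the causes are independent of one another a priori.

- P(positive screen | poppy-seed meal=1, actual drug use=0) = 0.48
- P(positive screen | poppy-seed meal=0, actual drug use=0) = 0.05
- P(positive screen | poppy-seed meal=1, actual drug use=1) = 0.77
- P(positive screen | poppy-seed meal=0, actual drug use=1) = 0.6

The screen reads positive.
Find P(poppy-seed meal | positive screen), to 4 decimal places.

P(poppy-seed meal | positive screen) ≈ 0.3641

P(positive screen) = 0.05×0.81×0.66 + 0.6×0.81×0.34 + 0.48×0.19×0.66 + 0.77×0.19×0.34 = 0.026730 + 0.165240 + 0.060192 + 0.049742 = 0.301904
Of this, 0.109934 comes from 0.060192 + 0.049742 (the poppy-seed meal=true cases).
So P(poppy-seed meal | positive screen) = 0.109934/0.301904 ≈ 0.3641.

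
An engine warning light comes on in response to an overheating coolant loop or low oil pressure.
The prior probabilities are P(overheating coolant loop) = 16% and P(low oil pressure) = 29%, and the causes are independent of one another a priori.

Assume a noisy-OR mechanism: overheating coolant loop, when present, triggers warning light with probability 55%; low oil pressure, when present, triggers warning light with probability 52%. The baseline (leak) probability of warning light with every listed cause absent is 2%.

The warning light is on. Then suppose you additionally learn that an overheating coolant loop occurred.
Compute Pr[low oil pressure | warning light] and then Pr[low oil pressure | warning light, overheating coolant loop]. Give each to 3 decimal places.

Pr[low oil pressure | warning light] ≈ 0.687; Pr[low oil pressure | warning light, overheating coolant loop] ≈ 0.365

Under noisy-OR, P(warning light | causes) = 1 − (1−0.02)·∏(1−qᵢ) over the active causes.
For the numerator, keep only low oil pressure=true terms: 0.129011 + 0.036578 = 0.165589
Denominator P(warning light): 0.02·0.84·0.71 + 0.5296·0.84·0.29 + 0.559·0.16·0.71 + 0.78832·0.16·0.29 = 0.241019
P(low oil pressure | warning light) = 0.165589/0.241019 ≈ 0.687

With the extra evidence:
Enumerate both values of low oil pressure and weight by the priors:
  P(warning light | overheating coolant loop) = 0.559*0.71 + 0.78832*0.29
        = 0.396890 + 0.228613 = 0.625503
The terms with low oil pressure present sum to 0.228613, so
  P(low oil pressure | warning light, overheating coolant loop) = 0.228613 / 0.625503 ≈ 0.365
This is intercausal reasoning (explaining away): once overheating coolant loop accounts for the warning light, low oil pressure becomes less likely.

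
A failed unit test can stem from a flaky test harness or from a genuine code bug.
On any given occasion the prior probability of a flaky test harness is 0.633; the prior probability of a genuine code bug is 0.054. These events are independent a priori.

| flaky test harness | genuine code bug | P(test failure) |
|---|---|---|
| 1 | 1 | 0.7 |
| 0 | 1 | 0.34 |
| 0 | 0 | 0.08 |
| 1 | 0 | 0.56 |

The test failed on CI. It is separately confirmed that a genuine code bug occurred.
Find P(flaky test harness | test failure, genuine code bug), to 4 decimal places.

P(test failure | genuine code bug) = 0.34*0.367 + 0.7*0.633 = 0.124780 + 0.443100 = 0.567880
Of this, 0.443100 comes from 0.7*0.633 (the flaky test harness=true cases).
Hence the posterior is 0.443100/0.567880 ≈ 0.7803.

P(flaky test harness | test failure, genuine code bug) ≈ 0.7803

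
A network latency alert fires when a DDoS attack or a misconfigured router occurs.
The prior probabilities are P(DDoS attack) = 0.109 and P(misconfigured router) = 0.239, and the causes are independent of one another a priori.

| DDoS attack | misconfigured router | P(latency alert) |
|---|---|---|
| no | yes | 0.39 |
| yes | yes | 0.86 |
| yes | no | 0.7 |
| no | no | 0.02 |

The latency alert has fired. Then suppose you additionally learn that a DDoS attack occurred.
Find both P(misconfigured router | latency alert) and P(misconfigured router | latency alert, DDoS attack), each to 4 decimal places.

P(misconfigured router | latency alert) ≈ 0.5955; P(misconfigured router | latency alert, DDoS attack) ≈ 0.2784

Enumerate the 4 (DDoS attack, misconfigured router) configurations and weight by the priors:
  P(latency alert) = 0.02×0.891×0.761 + 0.39×0.891×0.239 + 0.7×0.109×0.761 + 0.86×0.109×0.239
        = 0.013561 + 0.083050 + 0.058064 + 0.022404 = 0.177079
Configurations with misconfigured router contribute 0.105454, so
  P(misconfigured router | latency alert) = 0.105454 / 0.177079 ≈ 0.5955

Now condition on the additional information:
P(latency alert | DDoS attack) = 0.7×0.761 + 0.86×0.239 = 0.532700 + 0.205540 = 0.738240
The misconfigured router-present share is 0.86×0.239 = 0.205540.
So P(misconfigured router | latency alert, DDoS attack) = 0.205540/0.738240 ≈ 0.2784.
— DDoS attack explains away the evidence for misconfigured router.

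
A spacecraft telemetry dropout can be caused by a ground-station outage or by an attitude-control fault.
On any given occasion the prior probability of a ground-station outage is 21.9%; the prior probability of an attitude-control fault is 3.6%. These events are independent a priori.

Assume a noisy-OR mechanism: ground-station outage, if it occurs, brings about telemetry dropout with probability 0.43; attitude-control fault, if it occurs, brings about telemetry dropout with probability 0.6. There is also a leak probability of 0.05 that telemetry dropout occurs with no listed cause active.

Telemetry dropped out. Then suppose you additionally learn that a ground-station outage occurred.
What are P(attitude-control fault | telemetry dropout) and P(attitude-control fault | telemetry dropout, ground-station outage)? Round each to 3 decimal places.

Under noisy-OR, P(telemetry dropout | causes) = 1 − (1−0.05)·∏(1−qᵢ) over the active causes.
P(telemetry dropout) = 0.05*0.781*0.964 + 0.62*0.781*0.036 + 0.4585*0.219*0.964 + 0.7834*0.219*0.036 = 0.037644 + 0.017432 + 0.096797 + 0.006176 = 0.158049
The attitude-control fault-present share is 0.017432 + 0.006176 = 0.023608.
Hence the posterior is 0.023608/0.158049 ≈ 0.149.

Now condition on the additional information:
P(telemetry dropout | ground-station outage) = 0.4585×0.964 + 0.7834×0.036 = 0.441994 + 0.028202 = 0.470196
The attitude-control fault-present share is 0.7834×0.036 = 0.028202.
So P(attitude-control fault | telemetry dropout, ground-station outage) = 0.028202/0.470196 ≈ 0.060.

P(attitude-control fault | telemetry dropout) ≈ 0.149; P(attitude-control fault | telemetry dropout, ground-station outage) ≈ 0.060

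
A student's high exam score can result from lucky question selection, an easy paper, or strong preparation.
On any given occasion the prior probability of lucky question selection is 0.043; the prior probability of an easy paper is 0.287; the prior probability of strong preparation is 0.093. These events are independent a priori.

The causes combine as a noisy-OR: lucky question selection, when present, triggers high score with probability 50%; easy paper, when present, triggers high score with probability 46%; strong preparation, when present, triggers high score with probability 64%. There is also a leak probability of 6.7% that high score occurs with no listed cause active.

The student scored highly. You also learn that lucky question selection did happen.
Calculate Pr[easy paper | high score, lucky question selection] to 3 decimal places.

Pr[easy paper | high score, lucky question selection] ≈ 0.354

Under noisy-OR, P(high score | causes) = 1 − (1−0.067)·∏(1−qᵢ) over the active causes.
For the numerator, keep only easy paper=true terms: 0.194735 + 0.024270 = 0.219005
Denominator P(high score | lucky question selection): 0.5335*0.713*0.907 + 0.83206*0.713*0.093 + 0.74809*0.287*0.907 + 0.909312*0.287*0.093 = 0.619188
Posterior = 0.219005 / 0.619188 ≈ 0.354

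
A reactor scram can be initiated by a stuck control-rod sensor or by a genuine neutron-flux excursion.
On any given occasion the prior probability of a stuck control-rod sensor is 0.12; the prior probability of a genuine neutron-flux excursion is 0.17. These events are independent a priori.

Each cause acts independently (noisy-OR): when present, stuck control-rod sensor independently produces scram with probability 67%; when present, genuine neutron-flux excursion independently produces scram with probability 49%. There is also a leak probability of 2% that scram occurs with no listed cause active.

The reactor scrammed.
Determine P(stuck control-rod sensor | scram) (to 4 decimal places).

Under noisy-OR, P(scram | causes) = 1 − (1−0.02)·∏(1−qᵢ) over the active causes.
By total probability over the 4 (stuck control-rod sensor, genuine neutron-flux excursion) configurations:
  P(scram) = 0.02×0.88×0.83 + 0.5002×0.88×0.17 + 0.6766×0.12×0.83 + 0.835066×0.12×0.17
        = 0.014608 + 0.074830 + 0.067389 + 0.017035 = 0.173862
Configurations with stuck control-rod sensor contribute 0.084424, so
  P(stuck control-rod sensor | scram) = 0.084424 / 0.173862 ≈ 0.4856

P(stuck control-rod sensor | scram) ≈ 0.4856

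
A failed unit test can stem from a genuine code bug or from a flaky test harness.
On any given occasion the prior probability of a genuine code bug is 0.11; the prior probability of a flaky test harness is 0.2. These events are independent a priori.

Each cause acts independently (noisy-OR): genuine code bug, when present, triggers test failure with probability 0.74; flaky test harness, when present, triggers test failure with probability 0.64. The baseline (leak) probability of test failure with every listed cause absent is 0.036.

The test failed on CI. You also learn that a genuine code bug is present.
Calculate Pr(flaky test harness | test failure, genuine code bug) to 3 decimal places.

Pr(flaky test harness | test failure, genuine code bug) ≈ 0.233

Under noisy-OR, P(test failure | causes) = 1 − (1−0.036)·∏(1−qᵢ) over the active causes.
Enumerate both values of flaky test harness and weight by the priors:
  P(test failure | genuine code bug) = 0.74936·0.8 + 0.90977·0.2
        = 0.599488 + 0.181954 = 0.781442
Keeping only the flaky test harness-present terms gives 0.181954, so
  P(flaky test harness | test failure, genuine code bug) = 0.181954 / 0.781442 ≈ 0.233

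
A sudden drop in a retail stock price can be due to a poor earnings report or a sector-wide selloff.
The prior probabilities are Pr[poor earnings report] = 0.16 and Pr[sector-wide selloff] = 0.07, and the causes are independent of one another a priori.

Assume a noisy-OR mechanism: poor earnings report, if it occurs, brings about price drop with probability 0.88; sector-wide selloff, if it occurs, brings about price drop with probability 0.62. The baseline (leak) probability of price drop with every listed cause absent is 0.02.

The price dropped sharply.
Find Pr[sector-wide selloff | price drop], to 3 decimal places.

Pr[sector-wide selloff | price drop] ≈ 0.245

Under noisy-OR, P(price drop | causes) = 1 − (1−0.02)·∏(1−qᵢ) over the active causes.
For the numerator, keep only sector-wide selloff=true terms: 0.036903 + 0.010699 = 0.047602
The normalizing constant is 0.02·0.84·0.93 + 0.6276·0.84·0.07 + 0.8824·0.16·0.93 + 0.955312·0.16·0.07 = 0.194527
P(sector-wide selloff | price drop) = 0.047602/0.194527 ≈ 0.245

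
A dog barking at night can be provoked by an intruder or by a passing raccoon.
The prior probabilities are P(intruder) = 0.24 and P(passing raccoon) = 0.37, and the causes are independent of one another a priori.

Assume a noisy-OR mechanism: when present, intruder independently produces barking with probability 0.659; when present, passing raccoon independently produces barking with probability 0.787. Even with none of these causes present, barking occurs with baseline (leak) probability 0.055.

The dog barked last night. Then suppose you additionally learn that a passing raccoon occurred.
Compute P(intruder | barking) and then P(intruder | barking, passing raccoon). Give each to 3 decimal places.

Under noisy-OR, P(barking | causes) = 1 − (1−0.055)·∏(1−qᵢ) over the active causes.
Sum P(barking|·) weighted by the priors over the 4 (intruder, passing raccoon) configurations:
  P(barking) = 0.055·0.76·0.63 + 0.798715·0.76·0.37 + 0.677755·0.24·0.63 + 0.931362·0.24·0.37
        = 0.026334 + 0.224599 + 0.102477 + 0.082705 = 0.436115
Configurations with intruder contribute 0.185182, so
  P(intruder | barking) = 0.185182 / 0.436115 ≈ 0.425

Now condition on the additional information:
Weight on intruder=true, given the evidence: 0.931362·0.24 = 0.223527
Normalizer over all consistent configurations: 0.798715·0.76 + 0.931362·0.24 = 0.830550
P(intruder | barking, passing raccoon) = 0.223527/0.830550 ≈ 0.269

P(intruder | barking) ≈ 0.425; P(intruder | barking, passing raccoon) ≈ 0.269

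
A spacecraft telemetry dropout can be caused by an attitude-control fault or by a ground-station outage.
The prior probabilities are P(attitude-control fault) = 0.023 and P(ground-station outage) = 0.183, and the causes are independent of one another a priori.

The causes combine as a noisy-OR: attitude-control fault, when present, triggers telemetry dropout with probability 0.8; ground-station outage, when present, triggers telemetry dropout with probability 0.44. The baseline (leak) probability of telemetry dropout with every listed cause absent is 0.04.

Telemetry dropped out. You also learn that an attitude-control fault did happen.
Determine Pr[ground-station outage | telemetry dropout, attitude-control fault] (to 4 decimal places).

Pr[ground-station outage | telemetry dropout, attitude-control fault] ≈ 0.1983

Under noisy-OR, P(telemetry dropout | causes) = 1 − (1−0.04)·∏(1−qᵢ) over the active causes.
P(telemetry dropout | attitude-control fault) = 0.808·0.817 + 0.89248·0.183 = 0.660136 + 0.163324 = 0.823460
The ground-station outage-present share is 0.89248·0.183 = 0.163324.
So P(ground-station outage | telemetry dropout, attitude-control fault) = 0.163324/0.823460 ≈ 0.1983.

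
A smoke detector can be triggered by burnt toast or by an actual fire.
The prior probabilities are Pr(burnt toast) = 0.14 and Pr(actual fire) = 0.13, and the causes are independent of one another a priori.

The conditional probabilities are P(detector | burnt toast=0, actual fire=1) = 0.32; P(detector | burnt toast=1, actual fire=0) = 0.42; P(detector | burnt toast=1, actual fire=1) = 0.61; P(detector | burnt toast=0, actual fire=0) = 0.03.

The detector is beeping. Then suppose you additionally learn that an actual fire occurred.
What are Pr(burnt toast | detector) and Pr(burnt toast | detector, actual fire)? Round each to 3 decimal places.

Enumerate the 4 (burnt toast, actual fire) configurations and weight by the priors:
  P(detector) = 0.03·0.86·0.87 + 0.32·0.86·0.13 + 0.42·0.14·0.87 + 0.61·0.14·0.13
        = 0.022446 + 0.035776 + 0.051156 + 0.011102 = 0.120480
Configurations with burnt toast contribute 0.062258, so
  P(burnt toast | detector) = 0.062258 / 0.120480 ≈ 0.517

With the extra evidence:
For the numerator, keep only burnt toast=true terms: 0.61×0.14 = 0.085400
Normalizer over all consistent configurations: 0.32×0.86 + 0.61×0.14 = 0.360600
Posterior = 0.085400 / 0.360600 ≈ 0.237

Pr(burnt toast | detector) ≈ 0.517; Pr(burnt toast | detector, actual fire) ≈ 0.237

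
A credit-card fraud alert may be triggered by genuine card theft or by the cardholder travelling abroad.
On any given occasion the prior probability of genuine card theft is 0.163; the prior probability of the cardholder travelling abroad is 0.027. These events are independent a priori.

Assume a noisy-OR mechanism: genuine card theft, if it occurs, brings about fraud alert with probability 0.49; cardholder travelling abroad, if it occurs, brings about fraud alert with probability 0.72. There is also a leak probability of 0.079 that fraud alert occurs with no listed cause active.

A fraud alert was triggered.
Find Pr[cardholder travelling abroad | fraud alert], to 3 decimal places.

Under noisy-OR, P(fraud alert | causes) = 1 − (1−0.079)·∏(1−qᵢ) over the active causes.
For the numerator, keep only cardholder travelling abroad=true terms: 0.016771 + 0.003822 = 0.020593
Denominator P(fraud alert): 0.079·0.837·0.973 + 0.74212·0.837·0.027 + 0.53029·0.163·0.973 + 0.868481·0.163·0.027 = 0.169034
P(cardholder travelling abroad | fraud alert) = 0.020593/0.169034 ≈ 0.122

Pr[cardholder travelling abroad | fraud alert] ≈ 0.122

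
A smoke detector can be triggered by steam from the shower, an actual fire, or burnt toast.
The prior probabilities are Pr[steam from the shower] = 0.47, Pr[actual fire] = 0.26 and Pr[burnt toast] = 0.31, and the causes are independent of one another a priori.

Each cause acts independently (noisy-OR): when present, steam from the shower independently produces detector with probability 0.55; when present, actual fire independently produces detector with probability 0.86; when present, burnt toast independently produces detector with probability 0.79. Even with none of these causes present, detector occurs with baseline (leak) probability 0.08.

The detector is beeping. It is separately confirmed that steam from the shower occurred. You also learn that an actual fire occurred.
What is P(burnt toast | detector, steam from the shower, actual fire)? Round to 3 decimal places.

Under noisy-OR, P(detector | causes) = 1 − (1−0.08)·∏(1−qᵢ) over the active causes.
Sum P(detector|·) weighted by the priors over both values of burnt toast:
  P(detector | steam from the shower, actual fire) = 0.94204*0.69 + 0.987828*0.31
        = 0.650008 + 0.306227 = 0.956235
Configurations with burnt toast contribute 0.306227, so
  P(burnt toast | detector, steam from the shower, actual fire) = 0.306227 / 0.956235 ≈ 0.320

P(burnt toast | detector, steam from the shower, actual fire) ≈ 0.320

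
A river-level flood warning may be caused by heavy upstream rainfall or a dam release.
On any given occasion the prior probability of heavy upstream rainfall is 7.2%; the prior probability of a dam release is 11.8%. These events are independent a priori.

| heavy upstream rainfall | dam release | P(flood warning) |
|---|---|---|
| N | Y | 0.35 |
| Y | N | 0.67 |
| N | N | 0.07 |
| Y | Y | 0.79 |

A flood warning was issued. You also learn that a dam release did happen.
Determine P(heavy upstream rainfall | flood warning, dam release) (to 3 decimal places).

P(heavy upstream rainfall | flood warning, dam release) ≈ 0.149

For the numerator, keep only heavy upstream rainfall=true terms: 0.79·0.072 = 0.056880
The normalizing constant is 0.35·0.928 + 0.79·0.072 = 0.381680
P(heavy upstream rainfall | flood warning, dam release) = 0.056880/0.381680 ≈ 0.149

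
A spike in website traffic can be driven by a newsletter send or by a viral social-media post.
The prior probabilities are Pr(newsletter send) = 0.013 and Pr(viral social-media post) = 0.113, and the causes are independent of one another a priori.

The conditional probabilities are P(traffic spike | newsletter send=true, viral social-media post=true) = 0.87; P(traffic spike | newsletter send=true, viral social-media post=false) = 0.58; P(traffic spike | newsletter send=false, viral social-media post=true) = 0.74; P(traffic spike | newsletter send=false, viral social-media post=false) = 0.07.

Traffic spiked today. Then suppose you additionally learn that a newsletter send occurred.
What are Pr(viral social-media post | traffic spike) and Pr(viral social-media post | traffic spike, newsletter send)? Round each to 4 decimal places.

Pr(viral social-media post | traffic spike) ≈ 0.5522; Pr(viral social-media post | traffic spike, newsletter send) ≈ 0.1604

P(traffic spike) = 0.07×0.987×0.887 + 0.74×0.987×0.113 + 0.58×0.013×0.887 + 0.87×0.013×0.113 = 0.061283 + 0.082533 + 0.006688 + 0.001278 = 0.151782
Restricting to configurations with viral social-media post present: 0.082533 + 0.001278 = 0.083811.
Hence the posterior is 0.083811/0.151782 ≈ 0.5522.

Now also conditioning on newsletter send=true:
Numerator (weight on configurations with viral social-media post): 0.87*0.113 = 0.098310
Normalizer over all consistent configurations: 0.58*0.887 + 0.87*0.113 = 0.612770
Posterior = 0.098310 / 0.612770 ≈ 0.1604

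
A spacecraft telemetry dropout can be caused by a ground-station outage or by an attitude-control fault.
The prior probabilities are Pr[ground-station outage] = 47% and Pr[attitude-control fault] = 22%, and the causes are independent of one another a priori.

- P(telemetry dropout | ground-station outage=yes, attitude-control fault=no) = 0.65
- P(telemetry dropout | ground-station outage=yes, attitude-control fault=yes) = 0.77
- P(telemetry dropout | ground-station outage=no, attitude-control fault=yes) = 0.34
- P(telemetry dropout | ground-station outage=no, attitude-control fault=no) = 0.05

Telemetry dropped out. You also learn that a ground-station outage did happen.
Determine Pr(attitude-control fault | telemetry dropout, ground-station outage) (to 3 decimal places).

P(telemetry dropout | ground-station outage) = 0.65·0.78 + 0.77·0.22 = 0.507000 + 0.169400 = 0.676400
Restricting to configurations with attitude-control fault present: 0.77·0.22 = 0.169400.
P(attitude-control fault | telemetry dropout, ground-station outage) = 0.169400 / 0.676400 ≈ 0.250

Pr(attitude-control fault | telemetry dropout, ground-station outage) ≈ 0.250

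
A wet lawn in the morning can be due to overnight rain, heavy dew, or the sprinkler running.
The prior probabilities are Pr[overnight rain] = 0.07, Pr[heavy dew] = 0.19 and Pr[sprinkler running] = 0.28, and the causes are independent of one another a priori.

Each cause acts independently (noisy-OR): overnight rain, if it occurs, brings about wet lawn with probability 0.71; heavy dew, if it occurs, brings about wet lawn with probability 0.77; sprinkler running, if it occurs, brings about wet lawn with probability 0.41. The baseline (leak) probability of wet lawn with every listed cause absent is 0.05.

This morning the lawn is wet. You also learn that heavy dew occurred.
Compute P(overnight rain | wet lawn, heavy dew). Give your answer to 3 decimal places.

Under noisy-OR, P(wet lawn | causes) = 1 − (1−0.05)·∏(1−qᵢ) over the active causes.
For the numerator, keep only overnight rain=true terms: 0.047206 + 0.018867 = 0.066073
Denominator P(wet lawn | heavy dew): 0.7815*0.93*0.72 + 0.871085*0.93*0.28 + 0.936635*0.07*0.72 + 0.962615*0.07*0.28 = 0.816196
Posterior = 0.066073 / 0.816196 ≈ 0.081

P(overnight rain | wet lawn, heavy dew) ≈ 0.081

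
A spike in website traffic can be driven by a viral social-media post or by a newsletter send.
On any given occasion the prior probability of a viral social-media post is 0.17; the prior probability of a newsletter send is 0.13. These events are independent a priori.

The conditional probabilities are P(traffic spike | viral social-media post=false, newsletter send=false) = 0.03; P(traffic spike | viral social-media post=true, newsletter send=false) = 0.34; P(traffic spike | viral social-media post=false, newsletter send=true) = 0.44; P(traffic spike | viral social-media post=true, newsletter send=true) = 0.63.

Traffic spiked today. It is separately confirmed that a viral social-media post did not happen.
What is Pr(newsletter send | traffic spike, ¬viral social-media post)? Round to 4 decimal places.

For the numerator, keep only newsletter send=true terms: 0.44×0.13 = 0.057200
The normalizing constant is 0.03×0.87 + 0.44×0.13 = 0.083300
P(newsletter send | traffic spike, ¬viral social-media post) = 0.057200/0.083300 ≈ 0.6867

Pr(newsletter send | traffic spike, ¬viral social-media post) ≈ 0.6867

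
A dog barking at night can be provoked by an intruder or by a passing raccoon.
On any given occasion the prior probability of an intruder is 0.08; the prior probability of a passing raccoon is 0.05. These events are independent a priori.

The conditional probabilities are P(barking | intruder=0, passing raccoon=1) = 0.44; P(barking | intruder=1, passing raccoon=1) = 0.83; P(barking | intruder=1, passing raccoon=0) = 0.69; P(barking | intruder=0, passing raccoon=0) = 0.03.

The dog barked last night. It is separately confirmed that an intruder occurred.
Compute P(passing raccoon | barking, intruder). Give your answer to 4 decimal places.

P(barking | intruder) = 0.69×0.95 + 0.83×0.05 = 0.655500 + 0.041500 = 0.697000
Restricting to configurations with passing raccoon present: 0.83×0.05 = 0.041500.
Hence the posterior is 0.041500/0.697000 ≈ 0.0595.

P(passing raccoon | barking, intruder) ≈ 0.0595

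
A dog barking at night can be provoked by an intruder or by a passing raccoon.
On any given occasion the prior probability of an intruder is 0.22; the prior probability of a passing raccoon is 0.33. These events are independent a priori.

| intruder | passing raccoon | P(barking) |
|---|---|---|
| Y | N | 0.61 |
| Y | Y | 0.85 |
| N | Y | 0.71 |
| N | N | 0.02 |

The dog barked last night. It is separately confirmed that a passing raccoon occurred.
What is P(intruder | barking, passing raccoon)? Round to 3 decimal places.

P(barking | passing raccoon) = 0.71×0.78 + 0.85×0.22 = 0.553800 + 0.187000 = 0.740800
Of this, 0.187000 comes from 0.85×0.22 (the intruder=true cases).
Hence the posterior is 0.187000/0.740800 ≈ 0.252.

P(intruder | barking, passing raccoon) ≈ 0.252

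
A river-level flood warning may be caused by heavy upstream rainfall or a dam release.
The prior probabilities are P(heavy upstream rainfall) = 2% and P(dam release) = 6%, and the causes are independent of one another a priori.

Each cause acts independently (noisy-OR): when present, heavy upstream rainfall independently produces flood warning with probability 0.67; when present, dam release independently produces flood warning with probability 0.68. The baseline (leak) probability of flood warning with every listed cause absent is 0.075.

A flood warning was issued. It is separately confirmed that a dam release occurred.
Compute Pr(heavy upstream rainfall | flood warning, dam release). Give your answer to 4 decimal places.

Under noisy-OR, P(flood warning | causes) = 1 − (1−0.075)·∏(1−qᵢ) over the active causes.
P(flood warning | dam release) = 0.704×0.98 + 0.90232×0.02 = 0.689920 + 0.018046 = 0.707966
Restricting to configurations with heavy upstream rainfall present: 0.90232×0.02 = 0.018046.
So P(heavy upstream rainfall | flood warning, dam release) = 0.018046/0.707966 ≈ 0.0255.

Pr(heavy upstream rainfall | flood warning, dam release) ≈ 0.0255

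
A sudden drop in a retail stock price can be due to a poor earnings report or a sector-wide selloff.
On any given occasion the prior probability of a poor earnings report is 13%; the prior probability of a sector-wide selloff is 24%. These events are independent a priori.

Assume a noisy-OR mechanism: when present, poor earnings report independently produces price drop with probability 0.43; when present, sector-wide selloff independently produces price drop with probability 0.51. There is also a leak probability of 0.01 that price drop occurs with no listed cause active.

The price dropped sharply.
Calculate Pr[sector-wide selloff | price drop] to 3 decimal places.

Pr[sector-wide selloff | price drop] ≈ 0.724

Under noisy-OR, P(price drop | causes) = 1 − (1−0.01)·∏(1−qᵢ) over the active causes.
Weight on sector-wide selloff=true, given the evidence: 0.107511 + 0.022573 = 0.130084
The normalizing constant is 0.01·0.87·0.76 + 0.5149·0.87·0.24 + 0.4357·0.13·0.76 + 0.723493·0.13·0.24 = 0.179743
Posterior = 0.130084 / 0.179743 ≈ 0.724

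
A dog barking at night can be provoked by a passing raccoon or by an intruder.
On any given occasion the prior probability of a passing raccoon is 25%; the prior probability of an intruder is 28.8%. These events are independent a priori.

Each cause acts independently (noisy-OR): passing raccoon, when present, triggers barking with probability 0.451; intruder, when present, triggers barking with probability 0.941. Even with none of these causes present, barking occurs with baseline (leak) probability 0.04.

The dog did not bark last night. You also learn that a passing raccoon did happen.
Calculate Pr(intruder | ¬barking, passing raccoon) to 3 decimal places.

Under noisy-OR, P(barking | causes) = 1 − (1−0.04)·∏(1−qᵢ) over the active causes.
P(¬barking | passing raccoon) = 0.52704×0.712 + 0.031095×0.288 = 0.375252 + 0.008955 = 0.384207
Restricting to configurations with intruder present: 0.031095×0.288 = 0.008955.
Hence the posterior is 0.008955/0.384207 ≈ 0.023.

Pr(intruder | ¬barking, passing raccoon) ≈ 0.023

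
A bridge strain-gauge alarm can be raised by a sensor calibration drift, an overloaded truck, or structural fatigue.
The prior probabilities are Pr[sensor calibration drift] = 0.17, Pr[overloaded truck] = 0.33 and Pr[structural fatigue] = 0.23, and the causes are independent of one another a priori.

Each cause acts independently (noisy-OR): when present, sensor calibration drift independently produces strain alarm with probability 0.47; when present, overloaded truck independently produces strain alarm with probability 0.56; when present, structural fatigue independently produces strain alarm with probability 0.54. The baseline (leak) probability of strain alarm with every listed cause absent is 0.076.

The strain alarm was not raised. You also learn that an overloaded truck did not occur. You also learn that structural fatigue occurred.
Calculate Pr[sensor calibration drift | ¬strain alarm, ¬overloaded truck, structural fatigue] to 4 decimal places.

Pr[sensor calibration drift | ¬strain alarm, ¬overloaded truck, structural fatigue] ≈ 0.0979

Under noisy-OR, P(strain alarm | causes) = 1 − (1−0.076)·∏(1−qᵢ) over the active causes.
For the numerator, keep only sensor calibration drift=true terms: 0.225271×0.17 = 0.038296
Denominator P(¬strain alarm | ¬overloaded truck, structural fatigue): 0.42504×0.83 + 0.225271×0.17 = 0.391079
Posterior = 0.038296 / 0.391079 ≈ 0.0979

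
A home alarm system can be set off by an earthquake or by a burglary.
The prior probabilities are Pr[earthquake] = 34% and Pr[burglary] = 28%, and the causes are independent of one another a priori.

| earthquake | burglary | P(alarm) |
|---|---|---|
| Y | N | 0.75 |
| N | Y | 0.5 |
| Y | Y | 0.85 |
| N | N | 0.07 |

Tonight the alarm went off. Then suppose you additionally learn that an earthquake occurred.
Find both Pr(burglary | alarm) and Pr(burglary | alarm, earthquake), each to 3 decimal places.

P(alarm) = 0.07·0.66·0.72 + 0.5·0.66·0.28 + 0.75·0.34·0.72 + 0.85·0.34·0.28 = 0.033264 + 0.092400 + 0.183600 + 0.080920 = 0.390184
Of this, 0.173320 comes from 0.092400 + 0.080920 (the burglary=true cases).
P(burglary | alarm) = 0.173320 / 0.390184 ≈ 0.444

With the extra evidence:
For the numerator, keep only burglary=true terms: 0.85×0.28 = 0.238000
The normalizing constant is 0.75×0.72 + 0.85×0.28 = 0.778000
P(burglary | alarm, earthquake) = 0.238000/0.778000 ≈ 0.306

Pr(burglary | alarm) ≈ 0.444; Pr(burglary | alarm, earthquake) ≈ 0.306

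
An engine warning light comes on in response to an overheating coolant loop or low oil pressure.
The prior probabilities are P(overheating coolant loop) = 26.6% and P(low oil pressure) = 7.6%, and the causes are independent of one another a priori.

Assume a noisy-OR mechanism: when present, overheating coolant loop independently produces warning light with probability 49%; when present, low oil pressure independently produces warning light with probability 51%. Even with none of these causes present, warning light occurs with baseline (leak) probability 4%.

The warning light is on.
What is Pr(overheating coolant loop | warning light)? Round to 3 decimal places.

Under noisy-OR, P(warning light | causes) = 1 − (1−0.04)·∏(1−qᵢ) over the active causes.
P(warning light) = 0.04*0.734*0.924 + 0.5296*0.734*0.076 + 0.5104*0.266*0.924 + 0.760096*0.266*0.076 = 0.027129 + 0.029543 + 0.125448 + 0.015366 = 0.197486
Restricting to configurations with overheating coolant loop present: 0.125448 + 0.015366 = 0.140814.
P(overheating coolant loop | warning light) = 0.140814 / 0.197486 ≈ 0.713

Pr(overheating coolant loop | warning light) ≈ 0.713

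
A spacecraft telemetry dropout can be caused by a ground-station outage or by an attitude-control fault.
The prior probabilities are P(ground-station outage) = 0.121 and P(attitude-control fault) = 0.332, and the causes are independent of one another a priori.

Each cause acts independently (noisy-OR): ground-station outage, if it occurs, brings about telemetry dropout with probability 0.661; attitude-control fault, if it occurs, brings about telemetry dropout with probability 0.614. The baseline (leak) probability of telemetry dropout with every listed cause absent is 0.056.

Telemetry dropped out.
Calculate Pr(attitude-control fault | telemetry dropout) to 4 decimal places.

Pr(attitude-control fault | telemetry dropout) ≈ 0.7153

Under noisy-OR, P(telemetry dropout | causes) = 1 − (1−0.056)·∏(1−qᵢ) over the active causes.
Numerator (weight on configurations with attitude-control fault): 0.185491 + 0.035210 = 0.220701
Denominator P(telemetry dropout): 0.056*0.879*0.668 + 0.635616*0.879*0.332 + 0.679984*0.121*0.668 + 0.876474*0.121*0.332 = 0.308545
Posterior = 0.220701 / 0.308545 ≈ 0.7153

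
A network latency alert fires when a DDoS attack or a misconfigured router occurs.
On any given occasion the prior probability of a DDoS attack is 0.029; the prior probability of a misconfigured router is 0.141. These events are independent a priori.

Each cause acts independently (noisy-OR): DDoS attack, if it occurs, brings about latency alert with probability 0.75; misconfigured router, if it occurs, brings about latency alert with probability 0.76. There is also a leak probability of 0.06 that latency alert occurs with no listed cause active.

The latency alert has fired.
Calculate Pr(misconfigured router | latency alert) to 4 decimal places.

Under noisy-OR, P(latency alert | causes) = 1 − (1−0.06)·∏(1−qᵢ) over the active causes.
Weight on misconfigured router=true, given the evidence: 0.106024 + 0.003858 = 0.109882
Normalizer over all consistent configurations: 0.06*0.971*0.859 + 0.7744*0.971*0.141 + 0.765*0.029*0.859 + 0.9436*0.029*0.141 = 0.178984
Posterior = 0.109882 / 0.178984 ≈ 0.6139

Pr(misconfigured router | latency alert) ≈ 0.6139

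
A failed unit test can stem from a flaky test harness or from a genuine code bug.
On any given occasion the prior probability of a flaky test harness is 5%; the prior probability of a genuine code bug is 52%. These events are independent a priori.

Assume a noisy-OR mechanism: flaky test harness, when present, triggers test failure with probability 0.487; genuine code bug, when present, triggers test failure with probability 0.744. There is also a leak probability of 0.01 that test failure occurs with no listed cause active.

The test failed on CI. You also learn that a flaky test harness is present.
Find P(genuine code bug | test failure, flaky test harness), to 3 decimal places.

P(genuine code bug | test failure, flaky test harness) ≈ 0.657

Under noisy-OR, P(test failure | causes) = 1 − (1−0.01)·∏(1−qᵢ) over the active causes.
Enumerate both values of genuine code bug and weight by the priors:
  P(test failure | flaky test harness) = 0.49213×0.48 + 0.869985×0.52
        = 0.236222 + 0.452392 = 0.688614
The terms with genuine code bug present sum to 0.452392, so
  P(genuine code bug | test failure, flaky test harness) = 0.452392 / 0.688614 ≈ 0.657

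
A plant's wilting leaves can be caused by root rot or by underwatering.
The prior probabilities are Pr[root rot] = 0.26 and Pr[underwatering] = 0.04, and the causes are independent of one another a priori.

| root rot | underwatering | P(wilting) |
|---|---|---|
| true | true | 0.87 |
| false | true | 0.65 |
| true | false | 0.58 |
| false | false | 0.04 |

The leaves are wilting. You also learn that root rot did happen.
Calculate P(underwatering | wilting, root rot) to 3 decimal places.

Weight on underwatering=true, given the evidence: 0.87·0.04 = 0.034800
Normalizer over all consistent configurations: 0.58·0.96 + 0.87·0.04 = 0.591600
P(underwatering | wilting, root rot) = 0.034800/0.591600 ≈ 0.059

P(underwatering | wilting, root rot) ≈ 0.059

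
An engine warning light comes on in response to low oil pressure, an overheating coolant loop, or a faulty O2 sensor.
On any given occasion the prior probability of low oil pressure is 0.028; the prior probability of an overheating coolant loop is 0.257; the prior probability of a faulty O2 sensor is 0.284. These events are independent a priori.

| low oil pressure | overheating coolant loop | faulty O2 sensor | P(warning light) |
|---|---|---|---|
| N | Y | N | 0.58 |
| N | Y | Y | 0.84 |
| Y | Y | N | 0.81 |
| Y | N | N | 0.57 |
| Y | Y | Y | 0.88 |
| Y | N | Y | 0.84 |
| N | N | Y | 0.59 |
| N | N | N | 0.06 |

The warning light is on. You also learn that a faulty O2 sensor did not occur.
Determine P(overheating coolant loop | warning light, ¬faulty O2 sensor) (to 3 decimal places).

Numerator (weight on configurations with overheating coolant loop): 0.144886 + 0.005829 = 0.150715
Normalizer over all consistent configurations: 0.06·0.972·0.743 + 0.58·0.972·0.257 + 0.57·0.028·0.743 + 0.81·0.028·0.257 = 0.205905
P(overheating coolant loop | warning light, ¬faulty O2 sensor) = 0.150715/0.205905 ≈ 0.732

P(overheating coolant loop | warning light, ¬faulty O2 sensor) ≈ 0.732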